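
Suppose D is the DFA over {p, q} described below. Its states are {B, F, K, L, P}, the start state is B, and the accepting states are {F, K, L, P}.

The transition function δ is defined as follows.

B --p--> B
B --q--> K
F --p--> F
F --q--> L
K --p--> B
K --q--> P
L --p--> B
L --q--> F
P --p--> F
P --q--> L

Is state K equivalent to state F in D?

No

Start with accepting vs non-accepting: {F,K,L,P} | {B}.
Split {F,K,L,P} by δ(·,p) → {F,P} and {K,L}.
Stable partition: {F,P} | {B} | {K,L} — 3 equivalence classes.
K and F end up in different blocks, so they are distinguishable. For instance, the string 'p' is accepted from only F.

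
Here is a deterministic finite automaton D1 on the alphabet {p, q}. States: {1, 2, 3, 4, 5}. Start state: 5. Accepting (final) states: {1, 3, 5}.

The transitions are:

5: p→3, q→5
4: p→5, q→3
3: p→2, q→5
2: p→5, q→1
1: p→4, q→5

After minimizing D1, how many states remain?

Start with accepting vs non-accepting: {1,3,5} | {2,4}.
Refine {1,3,5} on symbol p: members go to different blocks, giving {1,3} and {5}.
The partition is now stable with 3 blocks: {1,3} | {2,4} | {5}.

3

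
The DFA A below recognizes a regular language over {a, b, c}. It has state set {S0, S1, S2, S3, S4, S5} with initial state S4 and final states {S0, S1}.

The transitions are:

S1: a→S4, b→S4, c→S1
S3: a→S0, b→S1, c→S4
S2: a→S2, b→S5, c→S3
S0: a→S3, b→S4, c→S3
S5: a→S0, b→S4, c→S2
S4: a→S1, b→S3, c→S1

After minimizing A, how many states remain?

4

States {S2,S5} cannot be reached from the start state, so discard them.
P0 = {S0,S1} | {S3,S4}.
Refine {S0,S1} on symbol c: members go to different blocks, giving {S0} and {S1}.
Split {S3,S4} by δ(·,a) → {S3} and {S4}.
Stable partition: {S0} | {S3} | {S1} | {S4} — 4 equivalence classes.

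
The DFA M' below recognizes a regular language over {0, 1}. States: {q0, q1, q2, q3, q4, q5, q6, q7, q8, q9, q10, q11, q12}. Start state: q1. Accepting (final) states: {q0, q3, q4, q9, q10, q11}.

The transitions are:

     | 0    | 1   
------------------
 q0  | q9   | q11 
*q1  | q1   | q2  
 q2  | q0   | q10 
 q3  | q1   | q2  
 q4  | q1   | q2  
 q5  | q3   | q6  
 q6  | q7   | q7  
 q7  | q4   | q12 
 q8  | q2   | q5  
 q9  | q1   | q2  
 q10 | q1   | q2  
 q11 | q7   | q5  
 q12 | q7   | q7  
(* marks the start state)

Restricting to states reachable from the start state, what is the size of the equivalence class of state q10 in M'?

States {q8} cannot be reached from the start state, so discard them.
Start with accepting vs non-accepting: {q0,q3,q4,q9,q10,q11} | {q1,q2,q5,q6,q7,q12}.
Refine {q0,q3,q4,q9,q10,q11} on symbol 0: members go to different blocks, giving {q3,q4,q9,q10,q11} and {q0}.
Refine {q1,q2,q5,q6,q7,q12} on symbol 0: members go to different blocks, giving {q1,q6,q12} and {q5,q7} and {q2}.
Refine {q3,q4,q9,q10,q11} on symbol 0: members go to different blocks, giving {q3,q4,q9,q10} and {q11}.
Refine {q1,q6,q12} on symbol 0: members go to different blocks, giving {q6,q12} and {q1}.
No further refinement is possible. Final partition (7 blocks): {q3,q4,q9,q10} | {q6,q12} | {q0} | {q5,q7} | {q2} | {q11} | {q1}.
The equivalence class containing q10 is {q3,q4,q9,q10}, of size 4.

4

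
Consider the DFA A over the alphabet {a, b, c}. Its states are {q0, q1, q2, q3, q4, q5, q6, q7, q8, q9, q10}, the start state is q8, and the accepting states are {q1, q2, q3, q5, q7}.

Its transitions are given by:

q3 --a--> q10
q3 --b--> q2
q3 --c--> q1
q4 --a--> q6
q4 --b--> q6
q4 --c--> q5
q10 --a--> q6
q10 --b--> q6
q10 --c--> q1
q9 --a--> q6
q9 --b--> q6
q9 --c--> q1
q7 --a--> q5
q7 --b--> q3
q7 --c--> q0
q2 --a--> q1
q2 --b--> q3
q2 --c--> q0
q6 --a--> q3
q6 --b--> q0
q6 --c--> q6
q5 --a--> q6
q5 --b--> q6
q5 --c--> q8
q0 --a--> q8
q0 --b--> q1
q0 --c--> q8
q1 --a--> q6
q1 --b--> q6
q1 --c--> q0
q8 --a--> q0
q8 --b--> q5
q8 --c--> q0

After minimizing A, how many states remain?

Reachable states from the start: {q0,q1,q2,q3,q5,q6,q8,q10}. Unreachable: {q4,q7,q9} — drop them.
P0 = {q1,q2,q3,q5} | {q0,q6,q8,q10}.
Split {q1,q2,q3,q5} by δ(·,a) → {q1,q3,q5} and {q2}.
Refine {q1,q3,q5} on symbol b: members go to different blocks, giving {q1,q5} and {q3}.
Split {q0,q6,q8,q10} by δ(·,a) → {q0,q8,q10} and {q6}.
On input a, block {q0,q8,q10} splits into {q0,q8} and {q10}.
The partition is now stable with 6 blocks: {q1,q5} | {q0,q8} | {q2} | {q3} | {q6} | {q10}.

6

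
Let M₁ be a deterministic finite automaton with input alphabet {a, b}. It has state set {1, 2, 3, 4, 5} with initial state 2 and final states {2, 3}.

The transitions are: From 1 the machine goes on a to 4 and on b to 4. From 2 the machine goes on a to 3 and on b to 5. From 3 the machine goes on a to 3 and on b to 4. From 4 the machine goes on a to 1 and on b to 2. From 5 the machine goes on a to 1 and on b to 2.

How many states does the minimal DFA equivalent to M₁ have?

3

Initial partition by acceptance: {2,3} | {1,4,5}.
On input b, block {1,4,5} splits into {4,5} and {1}.
Stable partition: {2,3} | {4,5} | {1} — 3 equivalence classes.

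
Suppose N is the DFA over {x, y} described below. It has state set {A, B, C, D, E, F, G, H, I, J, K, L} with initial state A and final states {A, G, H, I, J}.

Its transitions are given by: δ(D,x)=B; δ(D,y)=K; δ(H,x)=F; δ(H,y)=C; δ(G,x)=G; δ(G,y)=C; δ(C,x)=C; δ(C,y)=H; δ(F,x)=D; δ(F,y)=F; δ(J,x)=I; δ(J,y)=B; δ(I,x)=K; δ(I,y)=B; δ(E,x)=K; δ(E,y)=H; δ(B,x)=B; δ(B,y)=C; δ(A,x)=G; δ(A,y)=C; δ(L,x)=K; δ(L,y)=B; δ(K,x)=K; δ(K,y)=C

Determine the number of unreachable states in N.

No path from A leads to E, I, J, L; the other 8 states are all reachable.

4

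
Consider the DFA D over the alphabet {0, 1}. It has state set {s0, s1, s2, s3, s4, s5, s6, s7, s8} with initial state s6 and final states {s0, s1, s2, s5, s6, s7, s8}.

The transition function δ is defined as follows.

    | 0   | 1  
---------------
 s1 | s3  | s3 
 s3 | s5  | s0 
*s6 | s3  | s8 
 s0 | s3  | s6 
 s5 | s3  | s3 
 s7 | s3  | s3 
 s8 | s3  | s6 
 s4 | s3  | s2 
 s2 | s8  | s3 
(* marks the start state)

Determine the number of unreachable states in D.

BFS from s6 reaches {s0, s3, s5, s6, s8}; the 4 state(s) s1, s2, s4, s7 are never visited.

4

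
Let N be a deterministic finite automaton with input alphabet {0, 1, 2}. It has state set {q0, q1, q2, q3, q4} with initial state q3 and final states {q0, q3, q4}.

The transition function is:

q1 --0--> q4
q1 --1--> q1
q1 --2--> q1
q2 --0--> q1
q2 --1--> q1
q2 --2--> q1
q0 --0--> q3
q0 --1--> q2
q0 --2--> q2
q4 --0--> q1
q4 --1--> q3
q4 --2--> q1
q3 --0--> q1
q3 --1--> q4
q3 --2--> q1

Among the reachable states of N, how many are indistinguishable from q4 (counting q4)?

2

Reachable states from the start: {q1,q3,q4}. Unreachable: {q0,q2} — drop them.
Initial partition by acceptance: {q3,q4} | {q1}.
No further refinement is possible. Final partition (2 blocks): {q3,q4} | {q1}.
The equivalence class containing q4 is {q3,q4}, of size 2.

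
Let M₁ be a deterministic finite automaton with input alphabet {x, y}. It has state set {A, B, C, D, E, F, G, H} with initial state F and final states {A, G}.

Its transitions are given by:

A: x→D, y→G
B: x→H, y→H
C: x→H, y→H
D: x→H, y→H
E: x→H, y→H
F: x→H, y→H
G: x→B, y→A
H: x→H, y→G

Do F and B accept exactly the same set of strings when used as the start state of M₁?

Yes

Reachable states from the start: {A,B,D,F,G,H}. Unreachable: {C,E} — drop them.
P0 = {A,G} | {B,D,F,H}.
Split {B,D,F,H} by δ(·,y) → {B,D,F} and {H}.
The partition is now stable with 3 blocks: {A,G} | {B,D,F} | {H}.
F and B lie in the same block of the stable partition, so they are equivalent — no string distinguishes them.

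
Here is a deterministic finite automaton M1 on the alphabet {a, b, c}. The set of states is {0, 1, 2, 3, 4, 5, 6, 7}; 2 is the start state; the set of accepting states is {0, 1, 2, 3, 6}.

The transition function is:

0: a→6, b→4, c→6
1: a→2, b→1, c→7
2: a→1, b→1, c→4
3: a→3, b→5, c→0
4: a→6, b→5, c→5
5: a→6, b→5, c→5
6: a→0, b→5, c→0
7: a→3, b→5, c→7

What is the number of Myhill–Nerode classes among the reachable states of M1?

3

Every state is reachable, so we keep all 8.
Initial partition by acceptance: {0,1,2,3,6} | {4,5,7}.
On input b, block {0,1,2,3,6} splits into {0,3,6} and {1,2}.
The partition is now stable with 3 blocks: {0,3,6} | {4,5,7} | {1,2}.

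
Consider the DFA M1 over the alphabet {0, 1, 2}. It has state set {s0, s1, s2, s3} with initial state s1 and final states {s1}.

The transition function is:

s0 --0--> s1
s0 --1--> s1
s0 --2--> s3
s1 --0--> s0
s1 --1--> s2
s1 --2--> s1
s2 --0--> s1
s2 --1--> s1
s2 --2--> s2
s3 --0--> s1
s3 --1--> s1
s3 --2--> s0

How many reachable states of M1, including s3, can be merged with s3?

3

All states are reachable from the start state.
Initial partition by acceptance: {s1} | {s0,s2,s3}.
The partition is now stable with 2 blocks: {s1} | {s0,s2,s3}.
The equivalence class containing s3 is {s0,s2,s3}, of size 3.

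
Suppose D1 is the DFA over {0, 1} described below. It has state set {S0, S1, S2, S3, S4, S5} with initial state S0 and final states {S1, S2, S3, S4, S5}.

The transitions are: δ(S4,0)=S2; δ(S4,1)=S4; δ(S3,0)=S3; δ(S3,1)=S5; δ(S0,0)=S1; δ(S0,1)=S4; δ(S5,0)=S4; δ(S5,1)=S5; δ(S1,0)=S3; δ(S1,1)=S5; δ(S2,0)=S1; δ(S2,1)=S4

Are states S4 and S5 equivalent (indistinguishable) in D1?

Every state is reachable, so we keep all 6.
P0 = {S1,S2,S3,S4,S5} | {S0}.
No further refinement is possible. Final partition (2 blocks): {S1,S2,S3,S4,S5} | {S0}.
S4 and S5 lie in the same block of the stable partition, so they are equivalent — no string distinguishes them.

Yes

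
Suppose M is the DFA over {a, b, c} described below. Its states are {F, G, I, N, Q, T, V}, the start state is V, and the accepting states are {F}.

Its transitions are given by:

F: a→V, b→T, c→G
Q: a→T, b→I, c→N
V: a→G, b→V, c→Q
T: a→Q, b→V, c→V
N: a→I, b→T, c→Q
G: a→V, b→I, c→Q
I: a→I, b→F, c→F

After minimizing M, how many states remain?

7

Every state is reachable, so we keep all 7.
P0 = {F} | {G,I,N,Q,T,V}.
Split {G,I,N,Q,T,V} by δ(·,b) → {G,N,Q,T,V} and {I}.
On input a, block {G,N,Q,T,V} splits into {G,Q,T,V} and {N}.
Refine {G,Q,T,V} on symbol b: members go to different blocks, giving {G,Q} and {T,V}.
On input c, block {G,Q} splits into {Q} and {G}.
Split {T,V} by δ(·,a) → {V} and {T}.
Stable partition: {F} | {Q} | {I} | {N} | {V} | {G} | {T} — 7 equivalence classes.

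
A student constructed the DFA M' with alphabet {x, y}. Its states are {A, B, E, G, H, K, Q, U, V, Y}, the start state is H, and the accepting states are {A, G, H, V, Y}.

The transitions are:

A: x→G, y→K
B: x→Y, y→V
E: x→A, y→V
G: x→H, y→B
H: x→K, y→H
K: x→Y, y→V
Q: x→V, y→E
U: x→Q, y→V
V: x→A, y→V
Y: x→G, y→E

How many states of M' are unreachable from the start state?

BFS from H reaches {A, B, E, G, H, K, V, Y}; the 2 state(s) Q, U are never visited.

2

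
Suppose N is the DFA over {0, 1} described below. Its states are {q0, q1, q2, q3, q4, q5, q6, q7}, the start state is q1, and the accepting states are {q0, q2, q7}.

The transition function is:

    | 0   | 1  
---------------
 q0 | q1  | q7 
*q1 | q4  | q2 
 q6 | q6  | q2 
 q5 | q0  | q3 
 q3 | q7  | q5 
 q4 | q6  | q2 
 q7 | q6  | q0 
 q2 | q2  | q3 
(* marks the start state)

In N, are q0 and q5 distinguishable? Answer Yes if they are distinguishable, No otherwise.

Yes

Every state is reachable, so we keep all 8.
Initial partition by acceptance: {q0,q2,q7} | {q1,q3,q4,q5,q6}.
Split {q0,q2,q7} by δ(·,0) → {q0,q7} and {q2}.
Refine {q1,q3,q4,q5,q6} on symbol 0: members go to different blocks, giving {q1,q4,q6} and {q3,q5}.
No further refinement is possible. Final partition (4 blocks): {q0,q7} | {q1,q4,q6} | {q2} | {q3,q5}.
q0 and q5 end up in different blocks, so they are distinguishable. For instance, the string 'ε' is accepted from only q0.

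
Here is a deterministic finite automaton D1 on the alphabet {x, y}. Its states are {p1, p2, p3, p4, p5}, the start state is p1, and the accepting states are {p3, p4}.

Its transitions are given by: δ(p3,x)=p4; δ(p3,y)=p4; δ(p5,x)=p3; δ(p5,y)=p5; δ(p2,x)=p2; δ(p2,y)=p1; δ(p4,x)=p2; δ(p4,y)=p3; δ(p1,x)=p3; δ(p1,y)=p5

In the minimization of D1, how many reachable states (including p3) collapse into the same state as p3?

1

All states are reachable from the start state.
P0 = {p3,p4} | {p1,p2,p5}.
On input x, block {p3,p4} splits into {p3} and {p4}.
On input x, block {p1,p2,p5} splits into {p1,p5} and {p2}.
The partition is now stable with 4 blocks: {p3} | {p1,p5} | {p4} | {p2}.
State p3 belongs to the block {p3}, which has 1 states.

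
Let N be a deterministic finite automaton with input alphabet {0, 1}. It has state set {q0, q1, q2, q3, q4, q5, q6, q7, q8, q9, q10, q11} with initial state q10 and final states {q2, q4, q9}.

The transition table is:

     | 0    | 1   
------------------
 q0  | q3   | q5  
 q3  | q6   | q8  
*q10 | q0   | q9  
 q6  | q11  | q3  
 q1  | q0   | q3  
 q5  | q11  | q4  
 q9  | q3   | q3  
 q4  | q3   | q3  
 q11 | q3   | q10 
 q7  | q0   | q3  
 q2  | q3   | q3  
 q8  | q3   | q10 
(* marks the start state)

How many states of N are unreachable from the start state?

3

No path from q10 leads to q1, q2, q7; the other 9 states are all reachable.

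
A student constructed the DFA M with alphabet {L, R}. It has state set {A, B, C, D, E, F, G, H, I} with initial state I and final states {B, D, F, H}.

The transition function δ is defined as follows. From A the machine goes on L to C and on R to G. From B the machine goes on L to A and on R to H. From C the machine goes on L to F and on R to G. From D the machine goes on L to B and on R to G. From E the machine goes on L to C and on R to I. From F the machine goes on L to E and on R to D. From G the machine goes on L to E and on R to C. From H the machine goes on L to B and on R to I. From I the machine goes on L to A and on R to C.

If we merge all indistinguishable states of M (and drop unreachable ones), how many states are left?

Every state is reachable, so we keep all 9.
Start with accepting vs non-accepting: {B,D,F,H} | {A,C,E,G,I}.
Refine {B,D,F,H} on symbol L: members go to different blocks, giving {B,F} and {D,H}.
Split {A,C,E,G,I} by δ(·,L) → {A,E,G,I} and {C}.
Refine {A,E,G,I} on symbol L: members go to different blocks, giving {A,E} and {G,I}.
The partition is now stable with 5 blocks: {B,F} | {A,E} | {D,H} | {C} | {G,I}.

5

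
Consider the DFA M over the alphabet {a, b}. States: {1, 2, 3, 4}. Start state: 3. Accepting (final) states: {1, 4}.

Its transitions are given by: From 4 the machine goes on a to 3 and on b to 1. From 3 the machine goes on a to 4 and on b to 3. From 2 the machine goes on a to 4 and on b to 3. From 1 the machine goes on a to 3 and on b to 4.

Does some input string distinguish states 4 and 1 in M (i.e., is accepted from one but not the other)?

Reachable states from the start: {1,3,4}. Unreachable: {2} — drop them.
Initial partition by acceptance: {1,4} | {3}.
Stable partition: {1,4} | {3} — 2 equivalence classes.
4 and 1 lie in the same block of the stable partition, so they are equivalent — no string distinguishes them.

No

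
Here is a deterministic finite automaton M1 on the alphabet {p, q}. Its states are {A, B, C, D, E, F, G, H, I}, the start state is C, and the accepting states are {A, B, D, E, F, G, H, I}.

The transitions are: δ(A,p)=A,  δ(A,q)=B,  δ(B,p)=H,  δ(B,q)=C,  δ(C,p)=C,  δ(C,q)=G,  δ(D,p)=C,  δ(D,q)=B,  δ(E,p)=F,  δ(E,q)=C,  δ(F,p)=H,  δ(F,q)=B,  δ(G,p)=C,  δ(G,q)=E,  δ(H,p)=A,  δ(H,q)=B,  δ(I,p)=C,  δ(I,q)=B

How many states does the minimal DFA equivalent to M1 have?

States {D,I} cannot be reached from the start state, so discard them.
Initial partition by acceptance: {A,B,E,F,G,H} | {C}.
Refine {A,B,E,F,G,H} on symbol p: members go to different blocks, giving {A,B,E,F,H} and {G}.
Split {A,B,E,F,H} by δ(·,q) → {A,F,H} and {B,E}.
Stable partition: {A,F,H} | {C} | {G} | {B,E} — 4 equivalence classes.

4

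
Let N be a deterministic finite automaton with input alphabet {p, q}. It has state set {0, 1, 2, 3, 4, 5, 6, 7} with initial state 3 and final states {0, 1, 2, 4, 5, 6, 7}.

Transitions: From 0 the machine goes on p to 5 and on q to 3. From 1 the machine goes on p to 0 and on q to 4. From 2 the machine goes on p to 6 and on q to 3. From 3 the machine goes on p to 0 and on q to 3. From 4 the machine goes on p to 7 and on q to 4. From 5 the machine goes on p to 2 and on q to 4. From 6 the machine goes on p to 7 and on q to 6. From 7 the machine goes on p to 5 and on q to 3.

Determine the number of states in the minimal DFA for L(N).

3

Reachable states from the start: {0,2,3,4,5,6,7}. Unreachable: {1} — drop them.
Start with accepting vs non-accepting: {0,2,4,5,6,7} | {3}.
On input q, block {0,2,4,5,6,7} splits into {0,2,7} and {4,5,6}.
Stable partition: {0,2,7} | {3} | {4,5,6} — 3 equivalence classes.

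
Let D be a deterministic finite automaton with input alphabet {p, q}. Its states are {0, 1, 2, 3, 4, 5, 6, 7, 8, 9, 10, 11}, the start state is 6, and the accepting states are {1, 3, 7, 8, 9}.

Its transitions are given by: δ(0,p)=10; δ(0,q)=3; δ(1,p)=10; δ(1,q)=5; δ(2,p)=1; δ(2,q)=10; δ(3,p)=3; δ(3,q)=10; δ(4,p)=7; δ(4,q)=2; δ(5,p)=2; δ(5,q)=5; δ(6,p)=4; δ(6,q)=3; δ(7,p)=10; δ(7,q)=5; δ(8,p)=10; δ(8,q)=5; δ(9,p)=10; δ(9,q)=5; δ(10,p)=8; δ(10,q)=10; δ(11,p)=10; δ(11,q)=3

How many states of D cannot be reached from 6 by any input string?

3

No path from 6 leads to 0, 9, 11; the other 9 states are all reachable.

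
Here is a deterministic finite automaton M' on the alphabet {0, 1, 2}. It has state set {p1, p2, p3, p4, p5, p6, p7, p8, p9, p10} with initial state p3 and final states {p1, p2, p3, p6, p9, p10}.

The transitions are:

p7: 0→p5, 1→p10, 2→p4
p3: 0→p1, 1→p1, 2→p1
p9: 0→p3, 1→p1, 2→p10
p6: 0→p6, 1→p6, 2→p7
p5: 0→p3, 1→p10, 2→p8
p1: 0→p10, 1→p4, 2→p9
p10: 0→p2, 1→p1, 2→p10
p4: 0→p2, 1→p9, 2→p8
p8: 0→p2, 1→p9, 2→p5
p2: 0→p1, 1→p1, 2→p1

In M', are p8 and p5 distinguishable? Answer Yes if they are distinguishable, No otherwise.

No

Reachable states from the start: {p1,p2,p3,p4,p5,p8,p9,p10}. Unreachable: {p6,p7} — drop them.
Initial partition by acceptance: {p1,p2,p3,p9,p10} | {p4,p5,p8}.
Split {p1,p2,p3,p9,p10} by δ(·,1) → {p2,p3,p9,p10} and {p1}.
Refine {p2,p3,p9,p10} on symbol 0: members go to different blocks, giving {p2,p3} and {p9,p10}.
The partition is now stable with 4 blocks: {p2,p3} | {p4,p5,p8} | {p1} | {p9,p10}.
p8 and p5 lie in the same block of the stable partition, so they are equivalent — no string distinguishes them.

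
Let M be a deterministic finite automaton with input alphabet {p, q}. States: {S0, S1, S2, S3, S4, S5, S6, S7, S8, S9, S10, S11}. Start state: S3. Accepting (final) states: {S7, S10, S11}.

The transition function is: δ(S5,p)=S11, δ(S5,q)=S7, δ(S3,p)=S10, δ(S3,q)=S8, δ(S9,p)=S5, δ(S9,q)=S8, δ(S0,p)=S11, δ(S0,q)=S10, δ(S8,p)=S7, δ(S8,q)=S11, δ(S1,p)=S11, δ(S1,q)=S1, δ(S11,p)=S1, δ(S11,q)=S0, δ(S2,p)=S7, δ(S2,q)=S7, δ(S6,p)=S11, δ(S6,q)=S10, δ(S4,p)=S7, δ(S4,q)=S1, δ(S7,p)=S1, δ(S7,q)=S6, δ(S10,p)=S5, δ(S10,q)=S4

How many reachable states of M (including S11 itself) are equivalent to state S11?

First remove the unreachable states {S2,S9}; 10 states remain.
P0 = {S7,S10,S11} | {S0,S1,S3,S4,S5,S6,S8}.
On input q, block {S0,S1,S3,S4,S5,S6,S8} splits into {S0,S5,S6,S8} and {S1,S3,S4}.
On input p, block {S7,S10,S11} splits into {S7,S11} and {S10}.
Refine {S0,S5,S6,S8} on symbol q: members go to different blocks, giving {S0,S6} and {S5,S8}.
On input p, block {S1,S3,S4} splits into {S1,S4} and {S3}.
Stable partition: {S7,S11} | {S0,S6} | {S1,S4} | {S10} | {S5,S8} | {S3} — 6 equivalence classes.
State S11 belongs to the block {S7,S11}, which has 2 states.

2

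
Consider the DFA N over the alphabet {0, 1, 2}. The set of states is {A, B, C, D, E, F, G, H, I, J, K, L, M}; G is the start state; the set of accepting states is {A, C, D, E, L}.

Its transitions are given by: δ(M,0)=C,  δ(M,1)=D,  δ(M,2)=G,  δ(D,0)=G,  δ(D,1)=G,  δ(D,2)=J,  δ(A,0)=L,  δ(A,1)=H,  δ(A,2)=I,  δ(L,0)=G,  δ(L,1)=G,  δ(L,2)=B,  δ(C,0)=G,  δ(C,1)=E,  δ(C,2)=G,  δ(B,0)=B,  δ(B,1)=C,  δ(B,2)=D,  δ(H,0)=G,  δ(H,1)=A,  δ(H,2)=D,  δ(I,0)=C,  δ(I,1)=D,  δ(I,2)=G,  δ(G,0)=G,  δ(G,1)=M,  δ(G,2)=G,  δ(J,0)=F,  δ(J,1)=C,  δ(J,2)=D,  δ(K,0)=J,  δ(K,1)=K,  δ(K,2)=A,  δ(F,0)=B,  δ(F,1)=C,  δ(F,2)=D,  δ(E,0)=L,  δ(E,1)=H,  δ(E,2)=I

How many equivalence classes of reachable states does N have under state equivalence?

7

States {K} cannot be reached from the start state, so discard them.
Initial partition by acceptance: {A,C,D,E,L} | {B,F,G,H,I,J,M}.
On input 0, block {A,C,D,E,L} splits into {C,D,L} and {A,E}.
Split {C,D,L} by δ(·,1) → {D,L} and {C}.
Refine {B,F,G,H,I,J,M} on symbol 0: members go to different blocks, giving {B,F,G,H,J} and {I,M}.
On input 1, block {B,F,G,H,J} splits into {B,F,J} and {G} and {H}.
No further refinement is possible. Final partition (7 blocks): {D,L} | {B,F,J} | {A,E} | {C} | {I,M} | {G} | {H}.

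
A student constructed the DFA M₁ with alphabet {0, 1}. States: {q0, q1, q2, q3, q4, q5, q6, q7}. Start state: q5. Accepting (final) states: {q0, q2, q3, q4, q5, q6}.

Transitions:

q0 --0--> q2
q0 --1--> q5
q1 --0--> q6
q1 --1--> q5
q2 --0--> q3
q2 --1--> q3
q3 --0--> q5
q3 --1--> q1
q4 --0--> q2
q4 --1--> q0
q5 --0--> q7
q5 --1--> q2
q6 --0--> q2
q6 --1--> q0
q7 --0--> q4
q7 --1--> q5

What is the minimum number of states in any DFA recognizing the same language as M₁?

All states are reachable from the start state.
Start with accepting vs non-accepting: {q0,q2,q3,q4,q5,q6} | {q1,q7}.
Refine {q0,q2,q3,q4,q5,q6} on symbol 0: members go to different blocks, giving {q0,q2,q3,q4,q6} and {q5}.
Refine {q0,q2,q3,q4,q6} on symbol 0: members go to different blocks, giving {q0,q2,q4,q6} and {q3}.
Split {q0,q2,q4,q6} by δ(·,0) → {q0,q4,q6} and {q2}.
Split {q0,q4,q6} by δ(·,1) → {q4,q6} and {q0}.
No further refinement is possible. Final partition (6 blocks): {q4,q6} | {q1,q7} | {q5} | {q3} | {q2} | {q0}.

6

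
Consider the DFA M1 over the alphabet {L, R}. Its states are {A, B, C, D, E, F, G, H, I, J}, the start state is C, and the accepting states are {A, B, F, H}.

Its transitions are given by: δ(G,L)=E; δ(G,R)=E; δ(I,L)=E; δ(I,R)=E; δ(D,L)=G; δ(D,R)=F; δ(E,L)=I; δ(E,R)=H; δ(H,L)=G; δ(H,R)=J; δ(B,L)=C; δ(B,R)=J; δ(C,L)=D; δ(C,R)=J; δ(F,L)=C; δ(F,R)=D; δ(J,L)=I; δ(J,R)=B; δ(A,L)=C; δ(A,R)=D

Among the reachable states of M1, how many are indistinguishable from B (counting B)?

3

States {A} cannot be reached from the start state, so discard them.
Initial partition by acceptance: {B,F,H} | {C,D,E,G,I,J}.
On input R, block {C,D,E,G,I,J} splits into {C,G,I} and {D,E,J}.
Stable partition: {B,F,H} | {C,G,I} | {D,E,J} — 3 equivalence classes.
State B belongs to the block {B,F,H}, which has 3 states.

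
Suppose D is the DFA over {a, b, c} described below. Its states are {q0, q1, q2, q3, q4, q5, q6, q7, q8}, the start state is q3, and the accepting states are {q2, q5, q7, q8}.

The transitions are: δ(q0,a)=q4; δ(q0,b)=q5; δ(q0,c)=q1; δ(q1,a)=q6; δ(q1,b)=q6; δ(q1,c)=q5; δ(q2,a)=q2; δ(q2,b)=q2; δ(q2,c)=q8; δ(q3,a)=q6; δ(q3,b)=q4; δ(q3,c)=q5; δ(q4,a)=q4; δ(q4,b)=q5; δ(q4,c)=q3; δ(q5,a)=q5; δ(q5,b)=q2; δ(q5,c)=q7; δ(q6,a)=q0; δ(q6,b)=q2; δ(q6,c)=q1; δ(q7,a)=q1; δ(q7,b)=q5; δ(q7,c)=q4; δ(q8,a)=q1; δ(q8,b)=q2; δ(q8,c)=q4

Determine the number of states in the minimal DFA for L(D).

4

P0 = {q2,q5,q7,q8} | {q0,q1,q3,q4,q6}.
On input a, block {q2,q5,q7,q8} splits into {q2,q5} and {q7,q8}.
Split {q0,q1,q3,q4,q6} by δ(·,b) → {q0,q4,q6} and {q1,q3}.
Stable partition: {q2,q5} | {q0,q4,q6} | {q7,q8} | {q1,q3} — 4 equivalence classes.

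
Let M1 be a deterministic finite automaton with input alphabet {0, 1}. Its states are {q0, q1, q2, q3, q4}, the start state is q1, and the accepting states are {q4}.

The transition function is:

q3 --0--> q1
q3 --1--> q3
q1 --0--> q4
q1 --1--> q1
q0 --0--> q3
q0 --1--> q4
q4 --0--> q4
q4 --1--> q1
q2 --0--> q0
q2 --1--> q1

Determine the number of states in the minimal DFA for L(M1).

Reachable states from the start: {q1,q4}. Unreachable: {q0,q2,q3} — drop them.
P0 = {q4} | {q1}.
The partition is now stable with 2 blocks: {q4} | {q1}.

2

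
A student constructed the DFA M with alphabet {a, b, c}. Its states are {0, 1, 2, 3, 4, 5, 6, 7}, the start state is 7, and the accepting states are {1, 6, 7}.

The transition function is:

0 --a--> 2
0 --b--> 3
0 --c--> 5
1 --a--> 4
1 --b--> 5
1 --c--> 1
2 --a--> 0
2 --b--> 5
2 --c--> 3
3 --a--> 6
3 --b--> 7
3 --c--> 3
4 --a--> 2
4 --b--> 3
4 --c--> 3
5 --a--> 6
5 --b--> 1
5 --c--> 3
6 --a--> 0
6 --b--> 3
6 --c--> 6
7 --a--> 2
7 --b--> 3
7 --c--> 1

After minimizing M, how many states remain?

All states are reachable from the start state.
P0 = {1,6,7} | {0,2,3,4,5}.
Refine {0,2,3,4,5} on symbol a: members go to different blocks, giving {0,2,4} and {3,5}.
The partition is now stable with 3 blocks: {1,6,7} | {0,2,4} | {3,5}.

3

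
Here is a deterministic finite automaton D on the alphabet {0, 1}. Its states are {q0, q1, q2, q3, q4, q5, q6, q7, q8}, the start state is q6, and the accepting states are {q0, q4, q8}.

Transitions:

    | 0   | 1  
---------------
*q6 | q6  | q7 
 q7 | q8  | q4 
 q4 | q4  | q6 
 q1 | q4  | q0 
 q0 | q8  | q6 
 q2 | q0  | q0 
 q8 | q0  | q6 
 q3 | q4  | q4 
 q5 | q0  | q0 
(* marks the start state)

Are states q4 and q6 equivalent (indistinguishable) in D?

No

States {q1,q2,q3,q5} cannot be reached from the start state, so discard them.
Start with accepting vs non-accepting: {q0,q4,q8} | {q6,q7}.
Refine {q6,q7} on symbol 0: members go to different blocks, giving {q6} and {q7}.
No further refinement is possible. Final partition (3 blocks): {q0,q4,q8} | {q6} | {q7}.
q4 and q6 end up in different blocks, so they are distinguishable. For instance, the string 'ε' is accepted from only q4.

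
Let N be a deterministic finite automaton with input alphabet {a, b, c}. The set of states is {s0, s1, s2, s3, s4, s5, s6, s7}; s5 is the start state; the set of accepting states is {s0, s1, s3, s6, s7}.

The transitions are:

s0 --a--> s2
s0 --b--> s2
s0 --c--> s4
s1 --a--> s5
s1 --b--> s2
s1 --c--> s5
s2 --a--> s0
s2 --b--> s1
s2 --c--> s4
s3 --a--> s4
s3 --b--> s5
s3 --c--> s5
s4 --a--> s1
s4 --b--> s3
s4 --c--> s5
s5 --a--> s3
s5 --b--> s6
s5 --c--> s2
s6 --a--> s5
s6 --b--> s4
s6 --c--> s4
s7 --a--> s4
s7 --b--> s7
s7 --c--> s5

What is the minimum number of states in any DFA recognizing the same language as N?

2

First remove the unreachable states {s7}; 7 states remain.
Start with accepting vs non-accepting: {s0,s1,s3,s6} | {s2,s4,s5}.
Stable partition: {s0,s1,s3,s6} | {s2,s4,s5} — 2 equivalence classes.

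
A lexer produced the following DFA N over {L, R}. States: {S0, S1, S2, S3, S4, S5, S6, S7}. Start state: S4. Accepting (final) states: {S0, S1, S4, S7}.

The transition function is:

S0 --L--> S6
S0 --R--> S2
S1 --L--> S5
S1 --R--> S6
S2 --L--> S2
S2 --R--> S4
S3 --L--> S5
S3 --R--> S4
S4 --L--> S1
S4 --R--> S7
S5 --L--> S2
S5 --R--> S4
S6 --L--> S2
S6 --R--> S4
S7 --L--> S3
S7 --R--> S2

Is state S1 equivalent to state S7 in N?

States {S0} cannot be reached from the start state, so discard them.
Start with accepting vs non-accepting: {S1,S4,S7} | {S2,S3,S5,S6}.
On input L, block {S1,S4,S7} splits into {S1,S7} and {S4}.
Stable partition: {S1,S7} | {S2,S3,S5,S6} | {S4} — 3 equivalence classes.
S1 and S7 lie in the same block of the stable partition, so they are equivalent — no string distinguishes them.

Yes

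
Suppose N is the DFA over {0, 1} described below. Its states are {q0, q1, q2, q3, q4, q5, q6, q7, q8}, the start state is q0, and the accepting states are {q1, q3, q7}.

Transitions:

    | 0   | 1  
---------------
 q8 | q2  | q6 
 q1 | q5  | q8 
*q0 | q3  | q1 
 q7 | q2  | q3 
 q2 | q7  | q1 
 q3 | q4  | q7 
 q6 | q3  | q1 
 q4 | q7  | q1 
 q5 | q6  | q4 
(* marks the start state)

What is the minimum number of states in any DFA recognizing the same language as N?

4

Start with accepting vs non-accepting: {q1,q3,q7} | {q0,q2,q4,q5,q6,q8}.
Split {q1,q3,q7} by δ(·,1) → {q3,q7} and {q1}.
Refine {q0,q2,q4,q5,q6,q8} on symbol 0: members go to different blocks, giving {q0,q2,q4,q6} and {q5,q8}.
The partition is now stable with 4 blocks: {q3,q7} | {q0,q2,q4,q6} | {q1} | {q5,q8}.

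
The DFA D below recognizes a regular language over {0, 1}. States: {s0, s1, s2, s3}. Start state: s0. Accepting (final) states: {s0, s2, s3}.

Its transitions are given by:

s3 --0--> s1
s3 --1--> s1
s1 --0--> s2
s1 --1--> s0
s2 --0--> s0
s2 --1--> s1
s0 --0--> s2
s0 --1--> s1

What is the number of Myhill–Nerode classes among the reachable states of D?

States {s3} cannot be reached from the start state, so discard them.
P0 = {s0,s2} | {s1}.
No further refinement is possible. Final partition (2 blocks): {s0,s2} | {s1}.

2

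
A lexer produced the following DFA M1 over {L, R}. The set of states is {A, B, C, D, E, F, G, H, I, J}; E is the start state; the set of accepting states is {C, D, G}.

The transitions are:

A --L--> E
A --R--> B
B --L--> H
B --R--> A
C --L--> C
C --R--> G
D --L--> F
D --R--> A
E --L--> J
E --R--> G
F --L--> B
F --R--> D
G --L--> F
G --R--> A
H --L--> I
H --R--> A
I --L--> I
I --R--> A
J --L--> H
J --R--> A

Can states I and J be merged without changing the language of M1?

Yes

Reachable states from the start: {A,B,D,E,F,G,H,I,J}. Unreachable: {C} — drop them.
Start with accepting vs non-accepting: {D,G} | {A,B,E,F,H,I,J}.
On input R, block {A,B,E,F,H,I,J} splits into {A,B,H,I,J} and {E,F}.
On input L, block {A,B,H,I,J} splits into {B,H,I,J} and {A}.
No further refinement is possible. Final partition (4 blocks): {D,G} | {B,H,I,J} | {E,F} | {A}.
I and J lie in the same block of the stable partition, so they are equivalent — no string distinguishes them.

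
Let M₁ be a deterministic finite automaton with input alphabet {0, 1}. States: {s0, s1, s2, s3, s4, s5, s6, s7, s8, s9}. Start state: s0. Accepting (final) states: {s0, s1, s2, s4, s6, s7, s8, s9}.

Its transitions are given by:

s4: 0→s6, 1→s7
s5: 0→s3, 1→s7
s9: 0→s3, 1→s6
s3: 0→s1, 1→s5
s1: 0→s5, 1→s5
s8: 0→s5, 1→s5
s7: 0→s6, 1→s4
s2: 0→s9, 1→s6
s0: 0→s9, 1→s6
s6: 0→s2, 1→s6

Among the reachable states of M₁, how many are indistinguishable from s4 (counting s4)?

2

Reachable states from the start: {s0,s1,s2,s3,s4,s5,s6,s7,s9}. Unreachable: {s8} — drop them.
Initial partition by acceptance: {s0,s1,s2,s4,s6,s7,s9} | {s3,s5}.
Refine {s0,s1,s2,s4,s6,s7,s9} on symbol 0: members go to different blocks, giving {s0,s2,s4,s6,s7} and {s1,s9}.
Refine {s0,s2,s4,s6,s7} on symbol 0: members go to different blocks, giving {s4,s6,s7} and {s0,s2}.
Split {s4,s6,s7} by δ(·,0) → {s4,s7} and {s6}.
Refine {s3,s5} on symbol 0: members go to different blocks, giving {s3} and {s5}.
On input 0, block {s1,s9} splits into {s1} and {s9}.
The partition is now stable with 7 blocks: {s4,s7} | {s3} | {s1} | {s0,s2} | {s6} | {s5} | {s9}.
State s4 belongs to the block {s4,s7}, which has 2 states.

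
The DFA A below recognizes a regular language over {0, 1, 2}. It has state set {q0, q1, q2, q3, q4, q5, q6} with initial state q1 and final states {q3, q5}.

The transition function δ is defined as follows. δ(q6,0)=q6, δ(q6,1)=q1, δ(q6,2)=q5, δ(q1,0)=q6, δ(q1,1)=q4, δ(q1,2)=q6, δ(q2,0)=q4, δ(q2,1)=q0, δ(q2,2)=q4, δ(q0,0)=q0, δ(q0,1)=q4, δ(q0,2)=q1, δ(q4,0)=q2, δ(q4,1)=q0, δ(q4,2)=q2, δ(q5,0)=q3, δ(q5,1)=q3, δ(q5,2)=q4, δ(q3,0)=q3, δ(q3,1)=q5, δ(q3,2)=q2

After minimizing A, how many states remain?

Every state is reachable, so we keep all 7.
P0 = {q3,q5} | {q0,q1,q2,q4,q6}.
Split {q0,q1,q2,q4,q6} by δ(·,2) → {q0,q1,q2,q4} and {q6}.
Split {q0,q1,q2,q4} by δ(·,0) → {q0,q2,q4} and {q1}.
Split {q0,q2,q4} by δ(·,2) → {q2,q4} and {q0}.
Stable partition: {q3,q5} | {q2,q4} | {q6} | {q1} | {q0} — 5 equivalence classes.

5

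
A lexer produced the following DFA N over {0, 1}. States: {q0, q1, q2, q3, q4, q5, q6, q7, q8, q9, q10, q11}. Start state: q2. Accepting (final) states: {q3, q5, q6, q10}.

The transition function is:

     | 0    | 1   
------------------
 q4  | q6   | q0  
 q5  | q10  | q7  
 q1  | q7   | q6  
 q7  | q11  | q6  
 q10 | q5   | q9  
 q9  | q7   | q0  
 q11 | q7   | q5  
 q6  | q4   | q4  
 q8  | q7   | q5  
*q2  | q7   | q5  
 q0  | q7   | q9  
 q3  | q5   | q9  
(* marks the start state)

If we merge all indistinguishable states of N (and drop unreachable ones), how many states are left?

7

First remove the unreachable states {q1,q3,q8}; 9 states remain.
Initial partition by acceptance: {q5,q6,q10} | {q0,q2,q4,q7,q9,q11}.
On input 0, block {q5,q6,q10} splits into {q5,q10} and {q6}.
Refine {q0,q2,q4,q7,q9,q11} on symbol 0: members go to different blocks, giving {q0,q2,q7,q9,q11} and {q4}.
On input 1, block {q0,q2,q7,q9,q11} splits into {q0,q9} and {q2,q11} and {q7}.
On input 1, block {q5,q10} splits into {q5} and {q10}.
Stable partition: {q5} | {q0,q9} | {q6} | {q4} | {q2,q11} | {q7} | {q10} — 7 equivalence classes.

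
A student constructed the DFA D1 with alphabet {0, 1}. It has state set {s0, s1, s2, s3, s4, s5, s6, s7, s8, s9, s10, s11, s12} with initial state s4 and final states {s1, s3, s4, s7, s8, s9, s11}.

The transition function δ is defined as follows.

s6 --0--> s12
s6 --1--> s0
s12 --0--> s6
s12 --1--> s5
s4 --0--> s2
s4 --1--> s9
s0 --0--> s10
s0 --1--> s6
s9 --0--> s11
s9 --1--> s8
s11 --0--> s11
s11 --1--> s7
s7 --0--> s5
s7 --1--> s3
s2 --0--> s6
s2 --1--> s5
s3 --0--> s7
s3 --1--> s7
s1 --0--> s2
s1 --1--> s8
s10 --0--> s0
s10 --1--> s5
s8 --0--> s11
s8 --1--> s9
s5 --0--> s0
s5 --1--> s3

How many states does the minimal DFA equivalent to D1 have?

8

First remove the unreachable states {s1}; 12 states remain.
Start with accepting vs non-accepting: {s3,s4,s7,s8,s9,s11} | {s0,s2,s5,s6,s10,s12}.
Split {s3,s4,s7,s8,s9,s11} by δ(·,0) → {s3,s8,s9,s11} and {s4,s7}.
On input 0, block {s3,s8,s9,s11} splits into {s8,s9,s11} and {s3}.
Refine {s8,s9,s11} on symbol 1: members go to different blocks, giving {s8,s9} and {s11}.
Split {s0,s2,s5,s6,s10,s12} by δ(·,1) → {s0,s2,s6,s10,s12} and {s5}.
On input 1, block {s0,s2,s6,s10,s12} splits into {s2,s10,s12} and {s0,s6}.
On input 0, block {s4,s7} splits into {s4} and {s7}.
No further refinement is possible. Final partition (8 blocks): {s8,s9} | {s2,s10,s12} | {s4} | {s3} | {s11} | {s5} | {s0,s6} | {s7}.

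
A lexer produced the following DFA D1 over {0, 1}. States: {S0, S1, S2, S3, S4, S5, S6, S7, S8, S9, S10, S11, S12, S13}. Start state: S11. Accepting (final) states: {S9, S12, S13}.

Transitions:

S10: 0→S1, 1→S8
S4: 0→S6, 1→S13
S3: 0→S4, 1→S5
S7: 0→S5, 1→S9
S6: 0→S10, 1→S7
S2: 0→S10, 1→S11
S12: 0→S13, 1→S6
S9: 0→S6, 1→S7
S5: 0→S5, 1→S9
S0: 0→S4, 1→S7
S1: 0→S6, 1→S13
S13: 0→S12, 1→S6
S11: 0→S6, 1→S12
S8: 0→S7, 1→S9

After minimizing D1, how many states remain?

6

First remove the unreachable states {S0,S2,S3,S4}; 10 states remain.
Initial partition by acceptance: {S9,S12,S13} | {S1,S5,S6,S7,S8,S10,S11}.
Split {S9,S12,S13} by δ(·,0) → {S12,S13} and {S9}.
Refine {S1,S5,S6,S7,S8,S10,S11} on symbol 1: members go to different blocks, giving {S5,S7,S8} and {S1,S11} and {S6,S10}.
Split {S6,S10} by δ(·,0) → {S6} and {S10}.
Stable partition: {S12,S13} | {S5,S7,S8} | {S9} | {S1,S11} | {S6} | {S10} — 6 equivalence classes.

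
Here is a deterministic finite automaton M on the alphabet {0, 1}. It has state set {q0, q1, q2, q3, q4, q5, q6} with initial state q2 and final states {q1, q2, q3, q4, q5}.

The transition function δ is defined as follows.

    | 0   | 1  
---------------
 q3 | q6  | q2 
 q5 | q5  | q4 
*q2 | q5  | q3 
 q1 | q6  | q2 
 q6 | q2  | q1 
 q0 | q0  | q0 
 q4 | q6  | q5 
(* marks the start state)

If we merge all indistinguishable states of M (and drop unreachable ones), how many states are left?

3

States {q0} cannot be reached from the start state, so discard them.
Start with accepting vs non-accepting: {q1,q2,q3,q4,q5} | {q6}.
On input 0, block {q1,q2,q3,q4,q5} splits into {q1,q3,q4} and {q2,q5}.
The partition is now stable with 3 blocks: {q1,q3,q4} | {q6} | {q2,q5}.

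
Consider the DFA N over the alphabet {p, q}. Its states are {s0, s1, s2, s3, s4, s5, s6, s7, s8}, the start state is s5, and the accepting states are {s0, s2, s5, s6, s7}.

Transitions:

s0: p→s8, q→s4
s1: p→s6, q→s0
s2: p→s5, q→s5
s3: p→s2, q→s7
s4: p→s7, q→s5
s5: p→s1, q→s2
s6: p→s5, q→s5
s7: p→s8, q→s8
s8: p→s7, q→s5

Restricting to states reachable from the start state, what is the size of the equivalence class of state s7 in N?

First remove the unreachable states {s3}; 8 states remain.
Start with accepting vs non-accepting: {s0,s2,s5,s6,s7} | {s1,s4,s8}.
Split {s0,s2,s5,s6,s7} by δ(·,p) → {s0,s5,s7} and {s2,s6}.
Split {s0,s5,s7} by δ(·,q) → {s0,s7} and {s5}.
Split {s1,s4,s8} by δ(·,p) → {s4,s8} and {s1}.
Stable partition: {s0,s7} | {s4,s8} | {s2,s6} | {s5} | {s1} — 5 equivalence classes.
State s7 belongs to the block {s0,s7}, which has 2 states.

2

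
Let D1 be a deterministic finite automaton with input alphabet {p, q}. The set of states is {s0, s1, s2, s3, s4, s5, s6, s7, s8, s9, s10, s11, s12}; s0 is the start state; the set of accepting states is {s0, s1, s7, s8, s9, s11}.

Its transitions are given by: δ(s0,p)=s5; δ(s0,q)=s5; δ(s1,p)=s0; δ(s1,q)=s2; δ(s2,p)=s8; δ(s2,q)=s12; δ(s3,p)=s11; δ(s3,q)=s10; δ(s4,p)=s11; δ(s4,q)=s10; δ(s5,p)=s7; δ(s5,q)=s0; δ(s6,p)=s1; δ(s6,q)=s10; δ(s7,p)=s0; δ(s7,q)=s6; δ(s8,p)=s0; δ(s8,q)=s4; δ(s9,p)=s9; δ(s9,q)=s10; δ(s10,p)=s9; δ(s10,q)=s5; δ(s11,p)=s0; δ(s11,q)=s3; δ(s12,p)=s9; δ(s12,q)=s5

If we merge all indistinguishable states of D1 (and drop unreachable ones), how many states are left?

6

Every state is reachable, so we keep all 13.
Start with accepting vs non-accepting: {s0,s1,s7,s8,s9,s11} | {s2,s3,s4,s5,s6,s10,s12}.
Refine {s0,s1,s7,s8,s9,s11} on symbol p: members go to different blocks, giving {s1,s7,s8,s9,s11} and {s0}.
On input p, block {s1,s7,s8,s9,s11} splits into {s1,s7,s8,s11} and {s9}.
On input p, block {s2,s3,s4,s5,s6,s10,s12} splits into {s2,s3,s4,s5,s6} and {s10,s12}.
Split {s2,s3,s4,s5,s6} by δ(·,q) → {s2,s3,s4,s6} and {s5}.
No further refinement is possible. Final partition (6 blocks): {s1,s7,s8,s11} | {s2,s3,s4,s6} | {s0} | {s9} | {s10,s12} | {s5}.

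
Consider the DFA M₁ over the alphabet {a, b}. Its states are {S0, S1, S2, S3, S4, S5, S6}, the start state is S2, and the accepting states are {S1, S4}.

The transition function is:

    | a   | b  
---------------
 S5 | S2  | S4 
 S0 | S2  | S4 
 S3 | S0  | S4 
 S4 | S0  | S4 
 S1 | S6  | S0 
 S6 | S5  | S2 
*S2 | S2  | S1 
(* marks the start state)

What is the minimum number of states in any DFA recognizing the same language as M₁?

Reachable states from the start: {S0,S1,S2,S4,S5,S6}. Unreachable: {S3} — drop them.
Initial partition by acceptance: {S1,S4} | {S0,S2,S5,S6}.
Refine {S1,S4} on symbol b: members go to different blocks, giving {S1} and {S4}.
Split {S0,S2,S5,S6} by δ(·,b) → {S0,S5} and {S2} and {S6}.
No further refinement is possible. Final partition (5 blocks): {S1} | {S0,S5} | {S4} | {S2} | {S6}.

5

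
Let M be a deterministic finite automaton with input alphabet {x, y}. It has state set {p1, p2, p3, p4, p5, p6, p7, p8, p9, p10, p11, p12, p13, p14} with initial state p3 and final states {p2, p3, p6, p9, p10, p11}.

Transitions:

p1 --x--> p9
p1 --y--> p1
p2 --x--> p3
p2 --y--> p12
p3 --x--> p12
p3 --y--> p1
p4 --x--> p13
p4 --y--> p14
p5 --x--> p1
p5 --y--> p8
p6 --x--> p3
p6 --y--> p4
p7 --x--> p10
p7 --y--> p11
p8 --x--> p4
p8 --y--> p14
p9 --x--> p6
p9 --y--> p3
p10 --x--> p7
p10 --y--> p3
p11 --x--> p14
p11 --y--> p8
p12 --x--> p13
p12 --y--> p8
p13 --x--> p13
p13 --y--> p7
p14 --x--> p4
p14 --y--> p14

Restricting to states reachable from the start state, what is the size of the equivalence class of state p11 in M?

1

States {p2,p5} cannot be reached from the start state, so discard them.
P0 = {p3,p6,p9,p10,p11} | {p1,p4,p7,p8,p12,p13,p14}.
On input x, block {p3,p6,p9,p10,p11} splits into {p3,p10,p11} and {p6,p9}.
Split {p3,p10,p11} by δ(·,y) → {p3,p11} and {p10}.
On input x, block {p1,p4,p7,p8,p12,p13,p14} splits into {p4,p8,p12,p13,p14} and {p1} and {p7}.
On input y, block {p3,p11} splits into {p3} and {p11}.
Split {p4,p8,p12,p13,p14} by δ(·,y) → {p4,p8,p12,p14} and {p13}.
On input x, block {p4,p8,p12,p14} splits into {p4,p12} and {p8,p14}.
On input x, block {p6,p9} splits into {p6} and {p9}.
The partition is now stable with 10 blocks: {p3} | {p4,p12} | {p6} | {p10} | {p1} | {p7} | {p11} | {p13} | {p8,p14} | {p9}.
The equivalence class containing p11 is {p11}, of size 1.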